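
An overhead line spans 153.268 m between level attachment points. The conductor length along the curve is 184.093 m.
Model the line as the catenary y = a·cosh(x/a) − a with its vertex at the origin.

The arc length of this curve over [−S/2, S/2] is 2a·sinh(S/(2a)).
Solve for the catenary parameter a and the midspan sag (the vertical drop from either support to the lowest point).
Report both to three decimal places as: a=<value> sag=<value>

a=71.776 sag=44.947

seed: a₀ = √(S³/(24(L−S))) = √(153.268³/(24·30.825)) = 69.762185
iter 1: u=1.098503  f(a)=+1.914e+00  f'(a)=-9.951e-01  a ← 69.762185 − (+1.914e+00/-9.951e-01) = 71.685879
iter 2: u=1.069025  f(a)=+8.203e-02  f'(a)=-9.114e-01  a ← 71.685879 − (+8.203e-02/-9.114e-01) = 71.775883
iter 3: u=1.067685  f(a)=+1.656e-04  f'(a)=-9.077e-01  a ← 71.775883 − (+1.656e-04/-9.077e-01) = 71.776066
iter 4: u=1.067682  f(a)=+6.778e-10  f'(a)=-9.077e-01  a ← 71.776066 − (+6.778e-10/-9.077e-01) = 71.776066
iter 5: u=1.067682  f(a)=-2.842e-14  f'(a)=-9.077e-01  a ← 71.776066 − (-2.842e-14/-9.077e-01) = 71.776066
converged: |Δa| < 1e-12 after 5 iterations
sag = a·(cosh(S/(2a)) − 1) = 71.776066·(cosh(1.067682) − 1) = 44.947376
T_max/T_min = cosh(S/(2a)) = 1.626217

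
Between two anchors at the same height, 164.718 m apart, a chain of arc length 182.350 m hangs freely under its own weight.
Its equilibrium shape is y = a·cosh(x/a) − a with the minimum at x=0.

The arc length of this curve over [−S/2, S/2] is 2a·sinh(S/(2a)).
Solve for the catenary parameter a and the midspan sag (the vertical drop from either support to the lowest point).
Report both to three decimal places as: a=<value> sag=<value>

a=104.378 sag=34.214

seed: a₀ = √(S³/(24(L−S))) = √(164.718³/(24·17.632)) = 102.767356
iter 1: u=0.801412  f(a)=+5.750e-01  f'(a)=-3.657e-01  a ← 102.767356 − (+5.750e-01/-3.657e-01) = 104.339581
iter 2: u=0.789336  f(a)=+1.346e-02  f'(a)=-3.488e-01  a ← 104.339581 − (+1.346e-02/-3.488e-01) = 104.378175
iter 3: u=0.789044  f(a)=+7.769e-06  f'(a)=-3.483e-01  a ← 104.378175 − (+7.769e-06/-3.483e-01) = 104.378198
iter 4: u=0.789044  f(a)=+2.586e-12  f'(a)=-3.483e-01  a ← 104.378198 − (+2.586e-12/-3.483e-01) = 104.378198
converged: |Δa| < 1e-12 after 4 iterations
sag = a·(cosh(S/(2a)) − 1) = 104.378198·(cosh(0.789044) − 1) = 34.213609
T_max/T_min = cosh(S/(2a)) = 1.327785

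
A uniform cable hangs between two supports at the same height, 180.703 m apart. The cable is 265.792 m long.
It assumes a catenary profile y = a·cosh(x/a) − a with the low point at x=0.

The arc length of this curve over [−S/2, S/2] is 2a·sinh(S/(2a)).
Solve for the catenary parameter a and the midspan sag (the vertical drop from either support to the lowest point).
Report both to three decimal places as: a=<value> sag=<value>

a=57.202 sag=87.482

seed: a₀ = √(S³/(24(L−S))) = √(180.703³/(24·85.089)) = 53.753372
iter 1: u=1.680853  f(a)=+1.286e+01  f'(a)=-4.155e+00  a ← 53.753372 − (+1.286e+01/-4.155e+00) = 56.848335
iter 2: u=1.589343  f(a)=+1.194e+00  f'(a)=-3.416e+00  a ← 56.848335 − (+1.194e+00/-3.416e+00) = 57.197936
iter 3: u=1.579629  f(a)=+1.263e-02  f'(a)=-3.345e+00  a ← 57.197936 − (+1.263e-02/-3.345e+00) = 57.201713
iter 4: u=1.579524  f(a)=+1.445e-06  f'(a)=-3.344e+00  a ← 57.201713 − (+1.445e-06/-3.344e+00) = 57.201713
iter 5: u=1.579524  f(a)=+0.000e+00  f'(a)=-3.344e+00  a ← 57.201713 − (+0.000e+00/-3.344e+00) = 57.201713
converged: |Δa| < 1e-12 after 5 iterations
sag = a·(cosh(S/(2a)) − 1) = 57.201713·(cosh(1.579524) − 1) = 87.482021
T_max/T_min = cosh(S/(2a)) = 2.529360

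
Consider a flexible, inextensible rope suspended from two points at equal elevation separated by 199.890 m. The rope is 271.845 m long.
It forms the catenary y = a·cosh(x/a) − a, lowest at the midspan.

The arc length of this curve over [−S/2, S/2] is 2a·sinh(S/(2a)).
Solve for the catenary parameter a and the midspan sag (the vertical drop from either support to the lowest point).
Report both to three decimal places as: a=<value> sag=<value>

seed: a₀ = √(S³/(24(L−S))) = √(199.890³/(24·71.955)) = 68.006511
iter 1: u=1.469639  f(a)=+8.182e+00  f'(a)=-2.610e+00  a ← 68.006511 − (+8.182e+00/-2.610e+00) = 71.141680
iter 2: u=1.404873  f(a)=+5.998e-01  f'(a)=-2.240e+00  a ← 71.141680 − (+5.998e-01/-2.240e+00) = 71.409468
iter 3: u=1.399604  f(a)=+3.788e-03  f'(a)=-2.212e+00  a ← 71.409468 − (+3.788e-03/-2.212e+00) = 71.411180
iter 4: u=1.399571  f(a)=+1.531e-07  f'(a)=-2.212e+00  a ← 71.411180 − (+1.531e-07/-2.212e+00) = 71.411180
iter 5: u=1.399571  f(a)=+5.684e-14  f'(a)=-2.212e+00  a ← 71.411180 − (+5.684e-14/-2.212e+00) = 71.411180
converged: |Δa| < 1e-12 after 5 iterations
sag = a·(cosh(S/(2a)) − 1) = 71.411180·(cosh(1.399571) − 1) = 82.128660
T_max/T_min = cosh(S/(2a)) = 2.150081

a=71.411 sag=82.129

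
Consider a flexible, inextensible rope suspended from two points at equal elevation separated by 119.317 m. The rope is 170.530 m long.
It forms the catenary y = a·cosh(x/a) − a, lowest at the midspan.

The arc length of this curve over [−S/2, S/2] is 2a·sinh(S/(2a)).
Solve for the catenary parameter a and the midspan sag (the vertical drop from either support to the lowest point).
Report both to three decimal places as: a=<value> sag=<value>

a=39.366 sag=54.548

seed: a₀ = √(S³/(24(L−S))) = √(119.317³/(24·51.213)) = 37.175580
iter 1: u=1.604777  f(a)=+7.014e+00  f'(a)=-3.533e+00  a ← 37.175580 − (+7.014e+00/-3.533e+00) = 39.160637
iter 2: u=1.523430  f(a)=+6.009e-01  f'(a)=-2.951e+00  a ← 39.160637 − (+6.009e-01/-2.951e+00) = 39.364241
iter 3: u=1.515551  f(a)=+5.325e-03  f'(a)=-2.899e+00  a ← 39.364241 − (+5.325e-03/-2.899e+00) = 39.366078
iter 4: u=1.515480  f(a)=+4.263e-07  f'(a)=-2.899e+00  a ← 39.366078 − (+4.263e-07/-2.899e+00) = 39.366078
iter 5: u=1.515480  f(a)=+0.000e+00  f'(a)=-2.899e+00  a ← 39.366078 − (+0.000e+00/-2.899e+00) = 39.366078
converged: |Δa| < 1e-12 after 5 iterations
sag = a·(cosh(S/(2a)) − 1) = 39.366078·(cosh(1.515480) − 1) = 54.547757
T_max/T_min = cosh(S/(2a)) = 2.385654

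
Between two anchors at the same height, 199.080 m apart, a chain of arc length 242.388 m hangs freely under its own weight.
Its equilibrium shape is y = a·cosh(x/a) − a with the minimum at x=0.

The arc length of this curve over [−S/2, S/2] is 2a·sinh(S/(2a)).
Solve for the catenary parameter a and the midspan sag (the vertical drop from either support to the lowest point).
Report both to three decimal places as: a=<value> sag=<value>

a=89.838 sag=61.022

seed: a₀ = √(S³/(24(L−S))) = √(199.080³/(24·43.308)) = 87.126800
iter 1: u=1.142473  f(a)=+2.916e+00  f'(a)=-1.130e+00  a ← 87.126800 − (+2.916e+00/-1.130e+00) = 89.706960
iter 2: u=1.109613  f(a)=+1.345e-01  f'(a)=-1.028e+00  a ← 89.706960 − (+1.345e-01/-1.028e+00) = 89.837836
iter 3: u=1.107996  f(a)=+3.171e-04  f'(a)=-1.023e+00  a ← 89.837836 − (+3.171e-04/-1.023e+00) = 89.838146
iter 4: u=1.107993  f(a)=+1.771e-09  f'(a)=-1.023e+00  a ← 89.838146 − (+1.771e-09/-1.023e+00) = 89.838146
iter 5: u=1.107993  f(a)=+2.842e-14  f'(a)=-1.023e+00  a ← 89.838146 − (+2.842e-14/-1.023e+00) = 89.838146
converged: |Δa| < 1e-12 after 5 iterations
sag = a·(cosh(S/(2a)) − 1) = 89.838146·(cosh(1.107993) − 1) = 61.022313
T_max/T_min = cosh(S/(2a)) = 1.679247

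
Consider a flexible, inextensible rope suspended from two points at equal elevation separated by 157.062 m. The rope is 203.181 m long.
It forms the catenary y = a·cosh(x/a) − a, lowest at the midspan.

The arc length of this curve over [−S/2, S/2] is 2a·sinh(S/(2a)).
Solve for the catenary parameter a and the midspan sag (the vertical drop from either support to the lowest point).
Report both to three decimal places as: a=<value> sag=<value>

a=61.612 sag=57.202

seed: a₀ = √(S³/(24(L−S))) = √(157.062³/(24·46.119)) = 59.164490
iter 1: u=1.327333  f(a)=+4.237e+00  f'(a)=-1.852e+00  a ← 59.164490 − (+4.237e+00/-1.852e+00) = 61.453029
iter 2: u=1.277903  f(a)=+2.583e-01  f'(a)=-1.632e+00  a ← 61.453029 − (+2.583e-01/-1.632e+00) = 61.611269
iter 3: u=1.274621  f(a)=+1.097e-03  f'(a)=-1.618e+00  a ← 61.611269 − (+1.097e-03/-1.618e+00) = 61.611947
iter 4: u=1.274607  f(a)=+1.999e-08  f'(a)=-1.618e+00  a ← 61.611947 − (+1.999e-08/-1.618e+00) = 61.611947
iter 5: u=1.274607  f(a)=-2.842e-14  f'(a)=-1.618e+00  a ← 61.611947 − (-2.842e-14/-1.618e+00) = 61.611947
converged: |Δa| < 1e-12 after 5 iterations
sag = a·(cosh(S/(2a)) − 1) = 61.611947·(cosh(1.274607) − 1) = 57.201612
T_max/T_min = cosh(S/(2a)) = 1.928418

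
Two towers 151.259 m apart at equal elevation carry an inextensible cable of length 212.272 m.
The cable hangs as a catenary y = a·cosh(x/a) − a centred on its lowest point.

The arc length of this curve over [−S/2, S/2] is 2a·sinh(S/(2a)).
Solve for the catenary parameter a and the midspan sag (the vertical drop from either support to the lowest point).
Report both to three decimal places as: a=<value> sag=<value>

seed: a₀ = √(S³/(24(L−S))) = √(151.259³/(24·61.013)) = 48.614411
iter 1: u=1.555701  f(a)=+7.823e+00  f'(a)=-3.172e+00  a ← 48.614411 − (+7.823e+00/-3.172e+00) = 51.080377
iter 2: u=1.480598  f(a)=+6.347e-01  f'(a)=-2.677e+00  a ← 51.080377 − (+6.347e-01/-2.677e+00) = 51.317471
iter 3: u=1.473757  f(a)=+4.992e-03  f'(a)=-2.635e+00  a ← 51.317471 − (+4.992e-03/-2.635e+00) = 51.319365
iter 4: u=1.473703  f(a)=+3.142e-07  f'(a)=-2.635e+00  a ← 51.319365 − (+3.142e-07/-2.635e+00) = 51.319365
iter 5: u=1.473703  f(a)=+5.684e-14  f'(a)=-2.635e+00  a ← 51.319365 − (+5.684e-14/-2.635e+00) = 51.319365
converged: |Δa| < 1e-12 after 5 iterations
sag = a·(cosh(S/(2a)) − 1) = 51.319365·(cosh(1.473703) − 1) = 66.572652
T_max/T_min = cosh(S/(2a)) = 2.297223

a=51.319 sag=66.573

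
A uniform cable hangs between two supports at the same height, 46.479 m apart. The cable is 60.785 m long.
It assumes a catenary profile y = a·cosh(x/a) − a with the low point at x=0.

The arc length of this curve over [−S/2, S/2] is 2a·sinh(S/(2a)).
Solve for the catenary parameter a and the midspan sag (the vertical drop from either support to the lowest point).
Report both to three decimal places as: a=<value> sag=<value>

a=17.840 sag=17.401

seed: a₀ = √(S³/(24(L−S))) = √(46.479³/(24·14.306)) = 17.100958
iter 1: u=1.358959  f(a)=+1.381e+00  f'(a)=-2.003e+00  a ← 17.100958 − (+1.381e+00/-2.003e+00) = 17.790152
iter 2: u=1.306313  f(a)=+8.785e-02  f'(a)=-1.756e+00  a ← 17.790152 − (+8.785e-02/-1.756e+00) = 17.840189
iter 3: u=1.302649  f(a)=+4.091e-04  f'(a)=-1.739e+00  a ← 17.840189 − (+4.091e-04/-1.739e+00) = 17.840424
iter 4: u=1.302632  f(a)=+8.966e-09  f'(a)=-1.739e+00  a ← 17.840424 − (+8.966e-09/-1.739e+00) = 17.840424
iter 5: u=1.302632  f(a)=-7.105e-15  f'(a)=-1.739e+00  a ← 17.840424 − (-7.105e-15/-1.739e+00) = 17.840424
converged: |Δa| < 1e-12 after 5 iterations
sag = a·(cosh(S/(2a)) − 1) = 17.840424·(cosh(1.302632) − 1) = 17.401381
T_max/T_min = cosh(S/(2a)) = 1.975391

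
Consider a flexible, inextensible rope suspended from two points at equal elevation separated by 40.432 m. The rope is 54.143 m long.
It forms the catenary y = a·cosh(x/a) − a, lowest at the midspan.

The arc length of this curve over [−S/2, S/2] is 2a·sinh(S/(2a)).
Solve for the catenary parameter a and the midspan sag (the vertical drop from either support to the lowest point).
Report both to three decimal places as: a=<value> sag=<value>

seed: a₀ = √(S³/(24(L−S))) = √(40.432³/(24·13.711)) = 14.172539
iter 1: u=1.426421  f(a)=+1.464e+00  f'(a)=-2.358e+00  a ← 14.172539 − (+1.464e+00/-2.358e+00) = 14.793501
iter 2: u=1.366546  f(a)=+1.017e-01  f'(a)=-2.041e+00  a ← 14.793501 − (+1.017e-01/-2.041e+00) = 14.843351
iter 3: u=1.361957  f(a)=+5.722e-04  f'(a)=-2.018e+00  a ← 14.843351 − (+5.722e-04/-2.018e+00) = 14.843634
iter 4: u=1.361931  f(a)=+1.832e-08  f'(a)=-2.018e+00  a ← 14.843634 − (+1.832e-08/-2.018e+00) = 14.843634
iter 5: u=1.361931  f(a)=+7.105e-15  f'(a)=-2.018e+00  a ← 14.843634 − (+7.105e-15/-2.018e+00) = 14.843634
converged: |Δa| < 1e-12 after 5 iterations
sag = a·(cosh(S/(2a)) − 1) = 14.843634·(cosh(1.361931) − 1) = 16.030296
T_max/T_min = cosh(S/(2a)) = 2.079944

a=14.844 sag=16.030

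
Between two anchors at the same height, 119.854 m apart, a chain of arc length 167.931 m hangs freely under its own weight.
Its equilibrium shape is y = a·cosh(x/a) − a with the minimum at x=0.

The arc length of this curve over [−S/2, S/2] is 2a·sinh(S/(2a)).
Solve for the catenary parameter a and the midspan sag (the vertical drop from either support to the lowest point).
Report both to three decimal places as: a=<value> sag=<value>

seed: a₀ = √(S³/(24(L−S))) = √(119.854³/(24·48.077)) = 38.628202
iter 1: u=1.551379  f(a)=+6.128e+00  f'(a)=-3.142e+00  a ← 38.628202 − (+6.128e+00/-3.142e+00) = 40.578572
iter 2: u=1.476814  f(a)=+4.947e-01  f'(a)=-2.654e+00  a ← 40.578572 − (+4.947e-01/-2.654e+00) = 40.765011
iter 3: u=1.470060  f(a)=+3.850e-03  f'(a)=-2.612e+00  a ← 40.765011 − (+3.850e-03/-2.612e+00) = 40.766484
iter 4: u=1.470007  f(a)=+2.371e-07  f'(a)=-2.612e+00  a ← 40.766484 − (+2.371e-07/-2.612e+00) = 40.766484
iter 5: u=1.470007  f(a)=+2.842e-14  f'(a)=-2.612e+00  a ← 40.766484 − (+2.842e-14/-2.612e+00) = 40.766484
converged: |Δa| < 1e-12 after 5 iterations
sag = a·(cosh(S/(2a)) − 1) = 40.766484·(cosh(1.470007) − 1) = 52.572208
T_max/T_min = cosh(S/(2a)) = 2.289594

a=40.766 sag=52.572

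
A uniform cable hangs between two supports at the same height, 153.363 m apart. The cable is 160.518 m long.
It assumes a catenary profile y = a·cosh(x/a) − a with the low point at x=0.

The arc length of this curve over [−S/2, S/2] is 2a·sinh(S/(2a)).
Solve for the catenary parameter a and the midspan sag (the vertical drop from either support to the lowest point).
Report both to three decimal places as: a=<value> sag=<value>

a=145.938 sag=20.614

seed: a₀ = √(S³/(24(L−S))) = √(153.363³/(24·7.155)) = 144.934058
iter 1: u=0.529079  f(a)=+1.008e-01  f'(a)=-1.015e-01  a ← 144.934058 − (+1.008e-01/-1.015e-01) = 145.927033
iter 2: u=0.525478  f(a)=+1.045e-03  f'(a)=-9.943e-02  a ← 145.927033 − (+1.045e-03/-9.943e-02) = 145.937547
iter 3: u=0.525441  f(a)=+1.150e-07  f'(a)=-9.941e-02  a ← 145.937547 − (+1.150e-07/-9.941e-02) = 145.937548
iter 4: u=0.525441  f(a)=+0.000e+00  f'(a)=-9.941e-02  a ← 145.937548 − (+0.000e+00/-9.941e-02) = 145.937548
converged: |Δa| < 1e-12 after 4 iterations
sag = a·(cosh(S/(2a)) − 1) = 145.937548·(cosh(0.525441) − 1) = 20.613570
T_max/T_min = cosh(S/(2a)) = 1.141249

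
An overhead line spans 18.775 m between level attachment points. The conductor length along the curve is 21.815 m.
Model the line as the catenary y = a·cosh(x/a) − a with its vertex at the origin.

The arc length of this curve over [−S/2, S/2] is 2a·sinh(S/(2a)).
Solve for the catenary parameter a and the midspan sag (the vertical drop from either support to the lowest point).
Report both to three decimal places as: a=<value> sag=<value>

seed: a₀ = √(S³/(24(L−S))) = √(18.775³/(24·3.040)) = 9.524178
iter 1: u=0.985649  f(a)=+1.511e-01  f'(a)=-7.026e-01  a ← 9.524178 − (+1.511e-01/-7.026e-01) = 9.739285
iter 2: u=0.963880  f(a)=+5.272e-03  f'(a)=-6.543e-01  a ← 9.739285 − (+5.272e-03/-6.543e-01) = 9.747342
iter 3: u=0.963083  f(a)=+6.928e-06  f'(a)=-6.526e-01  a ← 9.747342 − (+6.928e-06/-6.526e-01) = 9.747352
iter 4: u=0.963082  f(a)=+1.200e-11  f'(a)=-6.526e-01  a ← 9.747352 − (+1.200e-11/-6.526e-01) = 9.747352
iter 5: u=0.963082  f(a)=+3.553e-15  f'(a)=-6.526e-01  a ← 9.747352 − (+3.553e-15/-6.526e-01) = 9.747352
converged: |Δa| < 1e-12 after 5 iterations
sag = a·(cosh(S/(2a)) − 1) = 9.747352·(cosh(0.963082) − 1) = 4.880854
T_max/T_min = cosh(S/(2a)) = 1.500736

a=9.747 sag=4.881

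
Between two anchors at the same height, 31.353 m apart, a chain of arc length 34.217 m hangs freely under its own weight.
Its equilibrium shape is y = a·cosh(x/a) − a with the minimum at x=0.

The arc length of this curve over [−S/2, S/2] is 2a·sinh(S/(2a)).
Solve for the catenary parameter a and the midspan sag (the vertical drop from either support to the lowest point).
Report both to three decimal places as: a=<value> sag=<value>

seed: a₀ = √(S³/(24(L−S))) = √(31.353³/(24·2.864)) = 21.175151
iter 1: u=0.740325  f(a)=+7.952e-02  f'(a)=-2.856e-01  a ← 21.175151 − (+7.952e-02/-2.856e-01) = 21.453549
iter 2: u=0.730718  f(a)=+1.595e-03  f'(a)=-2.743e-01  a ← 21.453549 − (+1.595e-03/-2.743e-01) = 21.459366
iter 3: u=0.730520  f(a)=+6.713e-07  f'(a)=-2.740e-01  a ← 21.459366 − (+6.713e-07/-2.740e-01) = 21.459368
iter 4: u=0.730520  f(a)=+1.137e-13  f'(a)=-2.740e-01  a ← 21.459368 − (+1.137e-13/-2.740e-01) = 21.459368
converged: |Δa| < 1e-12 after 4 iterations
sag = a·(cosh(S/(2a)) − 1) = 21.459368·(cosh(0.730520) − 1) = 5.985217
T_max/T_min = cosh(S/(2a)) = 1.278909

a=21.459 sag=5.985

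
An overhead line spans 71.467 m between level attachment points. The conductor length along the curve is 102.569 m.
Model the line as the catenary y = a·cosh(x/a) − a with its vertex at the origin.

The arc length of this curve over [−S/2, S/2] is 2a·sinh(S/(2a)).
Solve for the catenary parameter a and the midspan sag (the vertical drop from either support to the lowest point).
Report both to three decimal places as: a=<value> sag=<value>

seed: a₀ = √(S³/(24(L−S))) = √(71.467³/(24·31.102)) = 22.113554
iter 1: u=1.615909  f(a)=+4.322e+00  f'(a)=-3.619e+00  a ← 22.113554 − (+4.322e+00/-3.619e+00) = 23.307815
iter 2: u=1.533112  f(a)=+3.749e-01  f'(a)=-3.016e+00  a ← 23.307815 − (+3.749e-01/-3.016e+00) = 23.432085
iter 3: u=1.524982  f(a)=+3.411e-03  f'(a)=-2.962e+00  a ← 23.432085 − (+3.411e-03/-2.962e+00) = 23.433237
iter 4: u=1.524907  f(a)=+2.880e-07  f'(a)=-2.961e+00  a ← 23.433237 − (+2.880e-07/-2.961e+00) = 23.433237
iter 5: u=1.524907  f(a)=+1.421e-14  f'(a)=-2.961e+00  a ← 23.433237 − (+1.421e-14/-2.961e+00) = 23.433237
converged: |Δa| < 1e-12 after 5 iterations
sag = a·(cosh(S/(2a)) − 1) = 23.433237·(cosh(1.524907) − 1) = 32.951305
T_max/T_min = cosh(S/(2a)) = 2.406178

a=23.433 sag=32.951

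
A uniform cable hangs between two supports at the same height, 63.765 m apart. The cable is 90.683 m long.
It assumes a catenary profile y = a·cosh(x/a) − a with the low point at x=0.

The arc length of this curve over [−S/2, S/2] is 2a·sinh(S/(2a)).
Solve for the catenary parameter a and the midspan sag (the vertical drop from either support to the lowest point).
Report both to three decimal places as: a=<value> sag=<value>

seed: a₀ = √(S³/(24(L−S))) = √(63.765³/(24·26.918)) = 20.033025
iter 1: u=1.591497  f(a)=+3.622e+00  f'(a)=-3.433e+00  a ← 20.033025 − (+3.622e+00/-3.433e+00) = 21.088197
iter 2: u=1.511865  f(a)=+3.058e-01  f'(a)=-2.875e+00  a ← 21.088197 − (+3.058e-01/-2.875e+00) = 21.194568
iter 3: u=1.504277  f(a)=+2.625e-03  f'(a)=-2.826e+00  a ← 21.194568 − (+2.625e-03/-2.826e+00) = 21.195497
iter 4: u=1.504211  f(a)=+1.971e-07  f'(a)=-2.826e+00  a ← 21.195497 − (+1.971e-07/-2.826e+00) = 21.195497
iter 5: u=1.504211  f(a)=-1.421e-14  f'(a)=-2.826e+00  a ← 21.195497 − (-1.421e-14/-2.826e+00) = 21.195497
converged: |Δa| < 1e-12 after 5 iterations
sag = a·(cosh(S/(2a)) − 1) = 21.195497·(cosh(1.504211) − 1) = 28.855484
T_max/T_min = cosh(S/(2a)) = 2.361397

a=21.195 sag=28.855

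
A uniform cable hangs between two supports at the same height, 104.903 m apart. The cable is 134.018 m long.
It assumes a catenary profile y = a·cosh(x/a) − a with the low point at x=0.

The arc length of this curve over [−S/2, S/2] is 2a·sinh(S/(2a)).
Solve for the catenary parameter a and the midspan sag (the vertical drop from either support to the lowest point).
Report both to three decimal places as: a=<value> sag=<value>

a=42.240 sag=36.971

seed: a₀ = √(S³/(24(L−S))) = √(104.903³/(24·29.115)) = 40.646003
iter 1: u=1.290447  f(a)=+2.523e+00  f'(a)=-1.686e+00  a ← 40.646003 − (+2.523e+00/-1.686e+00) = 42.142352
iter 2: u=1.244627  f(a)=+1.460e-01  f'(a)=-1.496e+00  a ← 42.142352 − (+1.460e-01/-1.496e+00) = 42.239952
iter 3: u=1.241751  f(a)=+5.555e-04  f'(a)=-1.484e+00  a ← 42.239952 − (+5.555e-04/-1.484e+00) = 42.240326
iter 4: u=1.241740  f(a)=+8.108e-09  f'(a)=-1.484e+00  a ← 42.240326 − (+8.108e-09/-1.484e+00) = 42.240326
iter 5: u=1.241740  f(a)=+0.000e+00  f'(a)=-1.484e+00  a ← 42.240326 − (+0.000e+00/-1.484e+00) = 42.240326
converged: |Δa| < 1e-12 after 5 iterations
sag = a·(cosh(S/(2a)) − 1) = 42.240326·(cosh(1.241740) − 1) = 36.971108
T_max/T_min = cosh(S/(2a)) = 1.875256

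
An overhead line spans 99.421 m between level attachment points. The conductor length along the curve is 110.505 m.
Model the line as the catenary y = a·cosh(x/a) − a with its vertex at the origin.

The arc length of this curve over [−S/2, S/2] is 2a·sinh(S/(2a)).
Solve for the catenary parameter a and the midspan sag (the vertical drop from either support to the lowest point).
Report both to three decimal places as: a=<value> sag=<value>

a=61.772 sag=21.105

seed: a₀ = √(S³/(24(L−S))) = √(99.421³/(24·11.084)) = 60.780366
iter 1: u=0.817871  f(a)=+3.767e-01  f'(a)=-3.897e-01  a ← 60.780366 − (+3.767e-01/-3.897e-01) = 61.746908
iter 2: u=0.805069  f(a)=+9.173e-03  f'(a)=-3.709e-01  a ← 61.746908 − (+9.173e-03/-3.709e-01) = 61.771637
iter 3: u=0.804746  f(a)=+5.741e-06  f'(a)=-3.705e-01  a ← 61.771637 − (+5.741e-06/-3.705e-01) = 61.771652
iter 4: u=0.804746  f(a)=+2.260e-12  f'(a)=-3.705e-01  a ← 61.771652 − (+2.260e-12/-3.705e-01) = 61.771652
converged: |Δa| < 1e-12 after 4 iterations
sag = a·(cosh(S/(2a)) − 1) = 61.771652·(cosh(0.804746) − 1) = 21.105219
T_max/T_min = cosh(S/(2a)) = 1.341665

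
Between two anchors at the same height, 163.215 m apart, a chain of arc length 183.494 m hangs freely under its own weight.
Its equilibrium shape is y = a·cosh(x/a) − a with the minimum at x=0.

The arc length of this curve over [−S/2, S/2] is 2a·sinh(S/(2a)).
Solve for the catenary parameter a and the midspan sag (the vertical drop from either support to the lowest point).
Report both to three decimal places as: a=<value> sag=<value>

a=96.231 sag=36.727

seed: a₀ = √(S³/(24(L−S))) = √(163.215³/(24·20.279)) = 94.517280
iter 1: u=0.863414  f(a)=+7.694e-01  f'(a)=-4.620e-01  a ← 94.517280 − (+7.694e-01/-4.620e-01) = 96.182878
iter 2: u=0.848462  f(a)=+2.081e-02  f'(a)=-4.373e-01  a ← 96.182878 − (+2.081e-02/-4.373e-01) = 96.230469
iter 3: u=0.848042  f(a)=+1.616e-05  f'(a)=-4.366e-01  a ← 96.230469 − (+1.616e-05/-4.366e-01) = 96.230506
iter 4: u=0.848042  f(a)=+9.720e-12  f'(a)=-4.366e-01  a ← 96.230506 − (+9.720e-12/-4.366e-01) = 96.230506
converged: |Δa| < 1e-12 after 4 iterations
sag = a·(cosh(S/(2a)) − 1) = 96.230506·(cosh(0.848042) − 1) = 36.727466
T_max/T_min = cosh(S/(2a)) = 1.381661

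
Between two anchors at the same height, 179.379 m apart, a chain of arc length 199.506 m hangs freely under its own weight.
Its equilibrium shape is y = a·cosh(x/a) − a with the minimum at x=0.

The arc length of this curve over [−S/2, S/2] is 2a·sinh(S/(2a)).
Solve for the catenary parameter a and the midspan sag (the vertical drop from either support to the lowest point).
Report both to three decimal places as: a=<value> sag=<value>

seed: a₀ = √(S³/(24(L−S))) = √(179.379³/(24·20.127)) = 109.310594
iter 1: u=0.820501  f(a)=+6.885e-01  f'(a)=-3.936e-01  a ← 109.310594 − (+6.885e-01/-3.936e-01) = 111.059512
iter 2: u=0.807581  f(a)=+1.687e-02  f'(a)=-3.746e-01  a ← 111.059512 − (+1.687e-02/-3.746e-01) = 111.104552
iter 3: u=0.807253  f(a)=+1.069e-05  f'(a)=-3.741e-01  a ← 111.104552 − (+1.069e-05/-3.741e-01) = 111.104581
iter 4: u=0.807253  f(a)=+4.320e-12  f'(a)=-3.741e-01  a ← 111.104581 − (+4.320e-12/-3.741e-01) = 111.104581
converged: |Δa| < 1e-12 after 4 iterations
sag = a·(cosh(S/(2a)) − 1) = 111.104581·(cosh(0.807253) − 1) = 38.210150
T_max/T_min = cosh(S/(2a)) = 1.343912

a=111.105 sag=38.210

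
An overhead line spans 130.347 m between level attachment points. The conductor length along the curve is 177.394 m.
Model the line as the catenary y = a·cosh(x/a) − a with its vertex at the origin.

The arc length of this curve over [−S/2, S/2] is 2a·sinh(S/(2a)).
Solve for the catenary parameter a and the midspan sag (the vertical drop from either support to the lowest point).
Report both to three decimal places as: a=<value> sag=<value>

seed: a₀ = √(S³/(24(L−S))) = √(130.347³/(24·47.047)) = 44.287378
iter 1: u=1.471604  f(a)=+5.365e+00  f'(a)=-2.622e+00  a ← 44.287378 − (+5.365e+00/-2.622e+00) = 46.333704
iter 2: u=1.406611  f(a)=+3.943e-01  f'(a)=-2.249e+00  a ← 46.333704 − (+3.943e-01/-2.249e+00) = 46.508976
iter 3: u=1.401310  f(a)=+2.502e-03  f'(a)=-2.221e+00  a ← 46.508976 − (+2.502e-03/-2.221e+00) = 46.510102
iter 4: u=1.401276  f(a)=+1.022e-07  f'(a)=-2.221e+00  a ← 46.510102 − (+1.022e-07/-2.221e+00) = 46.510102
iter 5: u=1.401276  f(a)=-2.842e-14  f'(a)=-2.221e+00  a ← 46.510102 − (-2.842e-14/-2.221e+00) = 46.510102
converged: |Δa| < 1e-12 after 5 iterations
sag = a·(cosh(S/(2a)) − 1) = 46.510102·(cosh(1.401276) − 1) = 53.641520
T_max/T_min = cosh(S/(2a)) = 2.153331

a=46.510 sag=53.642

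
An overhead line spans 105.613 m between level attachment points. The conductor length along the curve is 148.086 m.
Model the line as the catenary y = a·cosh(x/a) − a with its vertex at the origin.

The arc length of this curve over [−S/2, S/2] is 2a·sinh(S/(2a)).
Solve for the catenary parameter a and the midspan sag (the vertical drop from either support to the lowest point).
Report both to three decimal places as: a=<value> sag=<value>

a=35.881 sag=46.398

seed: a₀ = √(S³/(24(L−S))) = √(105.613³/(24·42.473)) = 33.994917
iter 1: u=1.553365  f(a)=+5.429e+00  f'(a)=-3.156e+00  a ← 33.994917 − (+5.429e+00/-3.156e+00) = 35.715004
iter 2: u=1.478552  f(a)=+4.392e-01  f'(a)=-2.664e+00  a ← 35.715004 − (+4.392e-01/-2.664e+00) = 35.879867
iter 3: u=1.471759  f(a)=+3.435e-03  f'(a)=-2.623e+00  a ← 35.879867 − (+3.435e-03/-2.623e+00) = 35.881177
iter 4: u=1.471705  f(a)=+2.137e-07  f'(a)=-2.622e+00  a ← 35.881177 − (+2.137e-07/-2.622e+00) = 35.881177
iter 5: u=1.471705  f(a)=-5.684e-14  f'(a)=-2.622e+00  a ← 35.881177 − (-5.684e-14/-2.622e+00) = 35.881177
converged: |Δa| < 1e-12 after 5 iterations
sag = a·(cosh(S/(2a)) − 1) = 35.881177·(cosh(1.471705) − 1) = 46.397767
T_max/T_min = cosh(S/(2a)) = 2.293095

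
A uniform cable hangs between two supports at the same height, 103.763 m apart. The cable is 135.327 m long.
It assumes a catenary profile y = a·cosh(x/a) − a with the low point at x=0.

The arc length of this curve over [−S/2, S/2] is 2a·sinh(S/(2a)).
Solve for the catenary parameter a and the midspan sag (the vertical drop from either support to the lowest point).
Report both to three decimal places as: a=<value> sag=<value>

seed: a₀ = √(S³/(24(L−S))) = √(103.763³/(24·31.564)) = 38.402734
iter 1: u=1.350985  f(a)=+3.009e+00  f'(a)=-1.964e+00  a ← 38.402734 − (+3.009e+00/-1.964e+00) = 39.934665
iter 2: u=1.299160  f(a)=+1.894e-01  f'(a)=-1.724e+00  a ← 39.934665 − (+1.894e-01/-1.724e+00) = 40.044538
iter 3: u=1.295595  f(a)=+8.621e-04  f'(a)=-1.708e+00  a ← 40.044538 − (+8.621e-04/-1.708e+00) = 40.045042
iter 4: u=1.295579  f(a)=+1.804e-08  f'(a)=-1.708e+00  a ← 40.045042 − (+1.804e-08/-1.708e+00) = 40.045042
iter 5: u=1.295579  f(a)=-2.842e-14  f'(a)=-1.708e+00  a ← 40.045042 − (-2.842e-14/-1.708e+00) = 40.045042
converged: |Δa| < 1e-12 after 5 iterations
sag = a·(cosh(S/(2a)) − 1) = 40.045042·(cosh(1.295579) − 1) = 38.580365
T_max/T_min = cosh(S/(2a)) = 1.963424

a=40.045 sag=38.580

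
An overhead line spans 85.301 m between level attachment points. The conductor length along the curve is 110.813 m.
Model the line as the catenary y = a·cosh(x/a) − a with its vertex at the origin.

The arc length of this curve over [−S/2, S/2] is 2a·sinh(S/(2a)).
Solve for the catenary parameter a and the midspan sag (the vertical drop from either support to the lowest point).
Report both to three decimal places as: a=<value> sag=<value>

a=33.179 sag=31.402

seed: a₀ = √(S³/(24(L−S))) = √(85.301³/(24·25.512)) = 31.838552
iter 1: u=1.339587  f(a)=+2.389e+00  f'(a)=-1.909e+00  a ← 31.838552 − (+2.389e+00/-1.909e+00) = 33.090021
iter 2: u=1.288923  f(a)=+1.481e-01  f'(a)=-1.679e+00  a ← 33.090021 − (+1.481e-01/-1.679e+00) = 33.178216
iter 3: u=1.285497  f(a)=+6.522e-04  f'(a)=-1.664e+00  a ← 33.178216 − (+6.522e-04/-1.664e+00) = 33.178608
iter 4: u=1.285482  f(a)=+1.277e-08  f'(a)=-1.664e+00  a ← 33.178608 − (+1.277e-08/-1.664e+00) = 33.178608
iter 5: u=1.285482  f(a)=-1.421e-14  f'(a)=-1.664e+00  a ← 33.178608 − (-1.421e-14/-1.664e+00) = 33.178608
converged: |Δa| < 1e-12 after 5 iterations
sag = a·(cosh(S/(2a)) − 1) = 33.178608·(cosh(1.285482) − 1) = 31.402351
T_max/T_min = cosh(S/(2a)) = 1.946464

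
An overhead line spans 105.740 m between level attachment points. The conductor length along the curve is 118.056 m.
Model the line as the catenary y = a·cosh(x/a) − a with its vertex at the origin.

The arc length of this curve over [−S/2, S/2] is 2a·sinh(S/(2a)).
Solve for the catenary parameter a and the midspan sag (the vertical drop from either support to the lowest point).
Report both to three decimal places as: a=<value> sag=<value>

seed: a₀ = √(S³/(24(L−S))) = √(105.740³/(24·12.316)) = 63.243879
iter 1: u=0.835970  f(a)=+4.376e-01  f'(a)=-4.174e-01  a ← 63.243879 − (+4.376e-01/-4.174e-01) = 64.292269
iter 2: u=0.822338  f(a)=+1.112e-02  f'(a)=-3.964e-01  a ← 64.292269 − (+1.112e-02/-3.964e-01) = 64.320315
iter 3: u=0.821980  f(a)=+7.592e-06  f'(a)=-3.959e-01  a ← 64.320315 − (+7.592e-06/-3.959e-01) = 64.320334
iter 4: u=0.821980  f(a)=+3.567e-12  f'(a)=-3.959e-01  a ← 64.320334 − (+3.567e-12/-3.959e-01) = 64.320334
converged: |Δa| < 1e-12 after 4 iterations
sag = a·(cosh(S/(2a)) − 1) = 64.320334·(cosh(0.821980) − 1) = 22.980354
T_max/T_min = cosh(S/(2a)) = 1.357280

a=64.320 sag=22.980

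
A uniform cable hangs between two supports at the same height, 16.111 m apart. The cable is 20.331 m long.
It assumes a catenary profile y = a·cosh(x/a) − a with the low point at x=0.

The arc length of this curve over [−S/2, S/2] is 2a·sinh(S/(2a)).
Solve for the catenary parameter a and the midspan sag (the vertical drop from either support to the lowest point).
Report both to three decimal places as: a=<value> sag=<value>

a=6.664 sag=5.491

seed: a₀ = √(S³/(24(L−S))) = √(16.111³/(24·4.220)) = 6.425722
iter 1: u=1.253634  f(a)=+3.443e-01  f'(a)=-1.532e+00  a ← 6.425722 − (+3.443e-01/-1.532e+00) = 6.650480
iter 2: u=1.211266  f(a)=+1.889e-02  f'(a)=-1.368e+00  a ← 6.650480 − (+1.889e-02/-1.368e+00) = 6.664288
iter 3: u=1.208756  f(a)=+6.416e-05  f'(a)=-1.359e+00  a ← 6.664288 − (+6.416e-05/-1.359e+00) = 6.664335
iter 4: u=1.208748  f(a)=+7.457e-10  f'(a)=-1.359e+00  a ← 6.664335 − (+7.457e-10/-1.359e+00) = 6.664335
iter 5: u=1.208748  f(a)=+3.553e-15  f'(a)=-1.359e+00  a ← 6.664335 − (+3.553e-15/-1.359e+00) = 6.664335
converged: |Δa| < 1e-12 after 5 iterations
sag = a·(cosh(S/(2a)) − 1) = 6.664335·(cosh(1.208748) − 1) = 5.490942
T_max/T_min = cosh(S/(2a)) = 1.823929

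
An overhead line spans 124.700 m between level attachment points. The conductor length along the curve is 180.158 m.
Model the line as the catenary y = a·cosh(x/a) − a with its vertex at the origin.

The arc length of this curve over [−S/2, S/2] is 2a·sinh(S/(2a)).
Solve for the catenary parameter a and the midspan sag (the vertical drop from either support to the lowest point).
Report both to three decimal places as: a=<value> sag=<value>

a=40.493 sag=58.269

seed: a₀ = √(S³/(24(L−S))) = √(124.700³/(24·55.458)) = 38.169103
iter 1: u=1.633520  f(a)=+7.887e+00  f'(a)=-3.759e+00  a ← 38.169103 − (+7.887e+00/-3.759e+00) = 40.267310
iter 2: u=1.548402  f(a)=+6.971e-01  f'(a)=-3.121e+00  a ← 40.267310 − (+6.971e-01/-3.121e+00) = 40.490626
iter 3: u=1.539863  f(a)=+6.611e-03  f'(a)=-3.062e+00  a ← 40.490626 − (+6.611e-03/-3.062e+00) = 40.492784
iter 4: u=1.539781  f(a)=+6.070e-07  f'(a)=-3.062e+00  a ← 40.492784 − (+6.070e-07/-3.062e+00) = 40.492785
iter 5: u=1.539780  f(a)=+0.000e+00  f'(a)=-3.062e+00  a ← 40.492785 − (+0.000e+00/-3.062e+00) = 40.492785
converged: |Δa| < 1e-12 after 5 iterations
sag = a·(cosh(S/(2a)) − 1) = 40.492785·(cosh(1.539780) − 1) = 58.269009
T_max/T_min = cosh(S/(2a)) = 2.438997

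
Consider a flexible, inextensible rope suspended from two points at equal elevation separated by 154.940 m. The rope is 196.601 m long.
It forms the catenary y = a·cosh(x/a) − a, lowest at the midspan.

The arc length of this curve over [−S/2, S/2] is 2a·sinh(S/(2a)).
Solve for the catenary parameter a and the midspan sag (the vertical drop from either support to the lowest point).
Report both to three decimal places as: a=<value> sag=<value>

a=63.314 sag=53.612

seed: a₀ = √(S³/(24(L−S))) = √(154.940³/(24·41.661)) = 60.992279
iter 1: u=1.270161  f(a)=+3.493e+00  f'(a)=-1.600e+00  a ← 60.992279 − (+3.493e+00/-1.600e+00) = 63.175732
iter 2: u=1.226262  f(a)=+1.963e-01  f'(a)=-1.424e+00  a ← 63.175732 − (+1.963e-01/-1.424e+00) = 63.313557
iter 3: u=1.223593  f(a)=+7.019e-04  f'(a)=-1.414e+00  a ← 63.313557 − (+7.019e-04/-1.414e+00) = 63.314053
iter 4: u=1.223583  f(a)=+9.045e-09  f'(a)=-1.414e+00  a ← 63.314053 − (+9.045e-09/-1.414e+00) = 63.314053
iter 5: u=1.223583  f(a)=+2.842e-14  f'(a)=-1.414e+00  a ← 63.314053 − (+2.842e-14/-1.414e+00) = 63.314053
converged: |Δa| < 1e-12 after 5 iterations
sag = a·(cosh(S/(2a)) − 1) = 63.314053·(cosh(1.223583) − 1) = 53.611811
T_max/T_min = cosh(S/(2a)) = 1.846760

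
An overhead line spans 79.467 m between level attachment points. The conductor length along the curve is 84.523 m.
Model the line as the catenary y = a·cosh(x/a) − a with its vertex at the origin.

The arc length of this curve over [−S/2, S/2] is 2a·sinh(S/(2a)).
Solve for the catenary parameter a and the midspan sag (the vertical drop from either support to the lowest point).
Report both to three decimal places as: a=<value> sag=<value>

a=64.914 sag=12.545

seed: a₀ = √(S³/(24(L−S))) = √(79.467³/(24·5.056)) = 64.308899
iter 1: u=0.617854  f(a)=+9.739e-02  f'(a)=-1.633e-01  a ← 64.308899 − (+9.739e-02/-1.633e-01) = 64.905170
iter 2: u=0.612178  f(a)=+1.371e-03  f'(a)=-1.588e-01  a ← 64.905170 − (+1.371e-03/-1.588e-01) = 64.913806
iter 3: u=0.612096  f(a)=+2.804e-07  f'(a)=-1.587e-01  a ← 64.913806 − (+2.804e-07/-1.587e-01) = 64.913808
iter 4: u=0.612096  f(a)=+0.000e+00  f'(a)=-1.587e-01  a ← 64.913808 − (+0.000e+00/-1.587e-01) = 64.913808
converged: |Δa| < 1e-12 after 4 iterations
sag = a·(cosh(S/(2a)) − 1) = 64.913808·(cosh(0.612096) − 1) = 12.544806
T_max/T_min = cosh(S/(2a)) = 1.193253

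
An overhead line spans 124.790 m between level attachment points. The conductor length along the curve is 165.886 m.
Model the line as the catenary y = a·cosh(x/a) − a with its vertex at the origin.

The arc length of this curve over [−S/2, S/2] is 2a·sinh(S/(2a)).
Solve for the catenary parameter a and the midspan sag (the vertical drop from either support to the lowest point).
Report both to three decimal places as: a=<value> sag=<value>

a=46.433 sag=48.623

seed: a₀ = √(S³/(24(L−S))) = √(124.790³/(24·41.096)) = 44.387867
iter 1: u=1.405677  f(a)=+4.256e+00  f'(a)=-2.244e+00  a ← 44.387867 − (+4.256e+00/-2.244e+00) = 46.284409
iter 2: u=1.348078  f(a)=+2.880e-01  f'(a)=-1.950e+00  a ← 46.284409 − (+2.880e-01/-1.950e+00) = 46.432102
iter 3: u=1.343790  f(a)=+1.530e-03  f'(a)=-1.929e+00  a ← 46.432102 − (+1.530e-03/-1.929e+00) = 46.432895
iter 4: u=1.343767  f(a)=+4.369e-08  f'(a)=-1.929e+00  a ← 46.432895 − (+4.369e-08/-1.929e+00) = 46.432895
iter 5: u=1.343767  f(a)=-5.684e-14  f'(a)=-1.929e+00  a ← 46.432895 − (-5.684e-14/-1.929e+00) = 46.432895
converged: |Δa| < 1e-12 after 5 iterations
sag = a·(cosh(S/(2a)) − 1) = 46.432895·(cosh(1.343767) − 1) = 48.622642
T_max/T_min = cosh(S/(2a)) = 2.047159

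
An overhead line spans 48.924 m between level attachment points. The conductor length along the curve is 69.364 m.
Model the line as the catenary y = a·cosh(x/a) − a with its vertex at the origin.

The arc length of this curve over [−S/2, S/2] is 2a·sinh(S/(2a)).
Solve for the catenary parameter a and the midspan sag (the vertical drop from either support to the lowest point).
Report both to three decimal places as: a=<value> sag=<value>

seed: a₀ = √(S³/(24(L−S))) = √(48.924³/(24·20.440)) = 15.450298
iter 1: u=1.583270  f(a)=+2.720e+00  f'(a)=-3.371e+00  a ← 15.450298 − (+2.720e+00/-3.371e+00) = 16.257162
iter 2: u=1.504691  f(a)=+2.276e-01  f'(a)=-2.829e+00  a ← 16.257162 − (+2.276e-01/-2.829e+00) = 16.337629
iter 3: u=1.497280  f(a)=+1.915e-03  f'(a)=-2.781e+00  a ← 16.337629 − (+1.915e-03/-2.781e+00) = 16.338317
iter 4: u=1.497217  f(a)=+1.381e-07  f'(a)=-2.781e+00  a ← 16.338317 − (+1.381e-07/-2.781e+00) = 16.338317
iter 5: u=1.497217  f(a)=+0.000e+00  f'(a)=-2.781e+00  a ← 16.338317 − (+0.000e+00/-2.781e+00) = 16.338317
converged: |Δa| < 1e-12 after 5 iterations
sag = a·(cosh(S/(2a)) − 1) = 16.338317·(cosh(1.497217) − 1) = 21.999415
T_max/T_min = cosh(S/(2a)) = 2.346492

a=16.338 sag=21.999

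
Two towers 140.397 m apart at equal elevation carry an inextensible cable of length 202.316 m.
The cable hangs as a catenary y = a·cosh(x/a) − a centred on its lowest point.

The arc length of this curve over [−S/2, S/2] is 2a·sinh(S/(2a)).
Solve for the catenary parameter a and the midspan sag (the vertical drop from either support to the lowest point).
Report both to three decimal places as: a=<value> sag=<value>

seed: a₀ = √(S³/(24(L−S))) = √(140.397³/(24·61.919)) = 43.153811
iter 1: u=1.626705  f(a)=+8.728e+00  f'(a)=-3.704e+00  a ← 43.153811 − (+8.728e+00/-3.704e+00) = 45.509896
iter 2: u=1.542489  f(a)=+7.658e-01  f'(a)=-3.080e+00  a ← 45.509896 − (+7.658e-01/-3.080e+00) = 45.758485
iter 3: u=1.534109  f(a)=+7.147e-03  f'(a)=-3.023e+00  a ← 45.758485 − (+7.147e-03/-3.023e+00) = 45.760849
iter 4: u=1.534030  f(a)=+6.355e-07  f'(a)=-3.023e+00  a ← 45.760849 − (+6.355e-07/-3.023e+00) = 45.760849
iter 5: u=1.534030  f(a)=+0.000e+00  f'(a)=-3.023e+00  a ← 45.760849 − (+0.000e+00/-3.023e+00) = 45.760849
converged: |Δa| < 1e-12 after 5 iterations
sag = a·(cosh(S/(2a)) − 1) = 45.760849·(cosh(1.534030) − 1) = 65.266158
T_max/T_min = cosh(S/(2a)) = 2.426244

a=45.761 sag=65.266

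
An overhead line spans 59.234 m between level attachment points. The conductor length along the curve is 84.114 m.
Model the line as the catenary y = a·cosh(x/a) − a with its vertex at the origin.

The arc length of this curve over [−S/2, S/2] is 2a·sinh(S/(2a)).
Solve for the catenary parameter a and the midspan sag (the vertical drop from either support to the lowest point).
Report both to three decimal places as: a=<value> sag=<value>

seed: a₀ = √(S³/(24(L−S))) = √(59.234³/(24·24.880)) = 18.656311
iter 1: u=1.587506  f(a)=+3.330e+00  f'(a)=-3.403e+00  a ← 18.656311 − (+3.330e+00/-3.403e+00) = 19.634909
iter 2: u=1.508385  f(a)=+2.799e-01  f'(a)=-2.853e+00  a ← 19.634909 − (+2.799e-01/-2.853e+00) = 19.733047
iter 3: u=1.500883  f(a)=+2.380e-03  f'(a)=-2.804e+00  a ← 19.733047 − (+2.380e-03/-2.804e+00) = 19.733895
iter 4: u=1.500819  f(a)=+1.752e-07  f'(a)=-2.804e+00  a ← 19.733895 − (+1.752e-07/-2.804e+00) = 19.733895
iter 5: u=1.500819  f(a)=+0.000e+00  f'(a)=-2.804e+00  a ← 19.733895 − (+0.000e+00/-2.804e+00) = 19.733895
converged: |Δa| < 1e-12 after 5 iterations
sag = a·(cosh(S/(2a)) − 1) = 19.733895·(cosh(1.500819) − 1) = 26.722728
T_max/T_min = cosh(S/(2a)) = 2.354154

a=19.734 sag=26.723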